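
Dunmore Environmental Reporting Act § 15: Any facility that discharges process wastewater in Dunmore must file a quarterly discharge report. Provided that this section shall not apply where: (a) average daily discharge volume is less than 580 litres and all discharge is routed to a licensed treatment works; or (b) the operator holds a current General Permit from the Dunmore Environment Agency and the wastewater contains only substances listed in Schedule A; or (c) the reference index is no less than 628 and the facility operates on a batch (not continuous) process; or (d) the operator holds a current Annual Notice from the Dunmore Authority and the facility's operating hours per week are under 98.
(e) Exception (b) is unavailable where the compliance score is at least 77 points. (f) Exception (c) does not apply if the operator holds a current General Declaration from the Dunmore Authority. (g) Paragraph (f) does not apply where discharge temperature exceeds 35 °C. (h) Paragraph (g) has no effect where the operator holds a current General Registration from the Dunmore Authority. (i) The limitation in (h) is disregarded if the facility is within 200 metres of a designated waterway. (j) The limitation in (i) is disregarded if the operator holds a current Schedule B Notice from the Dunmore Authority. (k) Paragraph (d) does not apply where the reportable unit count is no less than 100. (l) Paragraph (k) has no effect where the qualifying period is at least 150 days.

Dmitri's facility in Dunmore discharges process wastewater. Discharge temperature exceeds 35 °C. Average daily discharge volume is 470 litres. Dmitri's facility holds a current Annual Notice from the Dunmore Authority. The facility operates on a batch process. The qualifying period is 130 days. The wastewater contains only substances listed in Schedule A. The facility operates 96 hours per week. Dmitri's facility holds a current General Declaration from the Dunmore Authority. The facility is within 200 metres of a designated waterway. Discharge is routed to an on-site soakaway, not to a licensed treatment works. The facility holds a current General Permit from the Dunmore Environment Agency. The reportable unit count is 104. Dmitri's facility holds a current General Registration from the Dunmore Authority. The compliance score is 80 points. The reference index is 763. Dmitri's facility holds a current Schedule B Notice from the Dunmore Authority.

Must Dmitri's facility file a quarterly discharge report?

Yes — Dmitri's facility must file a quarterly discharge report.

Exception (a) does not apply: discharge is not routed to a licensed treatment works.
All of (b)'s requirements are met (a current General Permit is held; the wastewater is Schedule-A-only). But applying paragraph (e): (e) operates against (b): the compliance score is 80 points, meeting the 77 points threshold. (b) is therefore removed.
All of (c)'s requirements are met (the reference index is 763, meeting the 628 threshold; the facility operates on a batch process). However, paragraphs (f)–(j) must be considered: (f) is engaged — a current General Declaration is held. (g) applies (discharge temperature exceeds 35 °C), but is set aside by (h): (h) operates against (g): a current General Registration is held. (i) would limit (h) — the facility is within 200 m of a designated waterway — but (j) sets (i) aside: (j) operates against (i): a current Schedule B Notice is held. (c) is therefore removed.
Exception (d)'s conditions are all satisfied: a current Annual Notice is held; the facility's operating hours per week are 96, under the 98 limit. But applying paragraphs (k)–(l): (k) operates against (d): the reportable unit count is 104, meeting the 100 threshold. (l), which would lift (k), is not engaged — the qualifying period is 130 days, short of 150 days. (d) is therefore removed.
None of the exceptions is available; § 15 applies in full.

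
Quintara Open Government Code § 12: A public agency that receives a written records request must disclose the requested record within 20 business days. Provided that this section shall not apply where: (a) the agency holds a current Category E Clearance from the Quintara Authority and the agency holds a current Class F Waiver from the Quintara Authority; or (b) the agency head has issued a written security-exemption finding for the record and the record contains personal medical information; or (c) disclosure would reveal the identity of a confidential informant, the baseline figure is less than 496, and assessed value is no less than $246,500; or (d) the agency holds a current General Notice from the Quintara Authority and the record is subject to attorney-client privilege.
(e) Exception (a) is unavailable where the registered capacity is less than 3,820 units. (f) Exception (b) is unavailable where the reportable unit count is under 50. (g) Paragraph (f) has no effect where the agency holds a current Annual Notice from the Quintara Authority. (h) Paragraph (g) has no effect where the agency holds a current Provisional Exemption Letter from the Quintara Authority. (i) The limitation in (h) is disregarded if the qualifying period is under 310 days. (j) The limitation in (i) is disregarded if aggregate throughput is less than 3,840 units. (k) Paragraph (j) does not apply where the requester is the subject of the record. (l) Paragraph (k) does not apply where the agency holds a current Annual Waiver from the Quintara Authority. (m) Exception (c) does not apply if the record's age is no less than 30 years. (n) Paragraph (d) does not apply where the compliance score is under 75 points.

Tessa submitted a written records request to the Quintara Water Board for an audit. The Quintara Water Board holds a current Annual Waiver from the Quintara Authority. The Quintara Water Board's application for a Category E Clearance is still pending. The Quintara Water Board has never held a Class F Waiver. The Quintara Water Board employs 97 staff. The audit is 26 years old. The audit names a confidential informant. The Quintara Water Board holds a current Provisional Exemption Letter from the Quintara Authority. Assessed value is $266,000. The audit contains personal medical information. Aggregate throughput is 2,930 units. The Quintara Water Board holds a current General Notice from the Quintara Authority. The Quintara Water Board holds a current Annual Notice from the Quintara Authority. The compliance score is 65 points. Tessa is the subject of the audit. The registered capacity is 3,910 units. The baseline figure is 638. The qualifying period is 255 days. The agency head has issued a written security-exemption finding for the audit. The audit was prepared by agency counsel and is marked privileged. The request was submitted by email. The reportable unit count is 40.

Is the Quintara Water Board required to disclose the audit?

Yes — the Quintara Water Board must disclose the audit.

Exception (a) fails — the Category E Clearance is not current.
Exception (b)'s conditions are all satisfied: a written security-exemption finding has been issued; the audit contains personal medical information. Turning to paragraphs (f)–(l): (f) operates — the reportable unit count is 40, under the 50 limit. (g) would limit (f) — a current Annual Notice is held — but (h) sets (g) aside: (h) applies — a current Provisional Exemption Letter is held. (i) would limit (h) — the qualifying period is 255 days, under the 310 days limit — but (j) sets (i) aside: (j) operates against (i): aggregate throughput is 2,930 units, less than the 3,840 units limit. (k) would limit (j) — Tessa is the subject of the audit — but (l) sets (k) aside: (l) operates against (k): a current Annual Waiver is held. So (b) is unavailable.
Exception (c) fails — the baseline figure is 638, not less than 496.
All of (d)'s requirements are met (a current General Notice is held; the audit is privileged). But: (n) operates against (d): the compliance score is 65 points, under the 75 points limit. (d) is therefore removed.
No exception applies. The general rule governs.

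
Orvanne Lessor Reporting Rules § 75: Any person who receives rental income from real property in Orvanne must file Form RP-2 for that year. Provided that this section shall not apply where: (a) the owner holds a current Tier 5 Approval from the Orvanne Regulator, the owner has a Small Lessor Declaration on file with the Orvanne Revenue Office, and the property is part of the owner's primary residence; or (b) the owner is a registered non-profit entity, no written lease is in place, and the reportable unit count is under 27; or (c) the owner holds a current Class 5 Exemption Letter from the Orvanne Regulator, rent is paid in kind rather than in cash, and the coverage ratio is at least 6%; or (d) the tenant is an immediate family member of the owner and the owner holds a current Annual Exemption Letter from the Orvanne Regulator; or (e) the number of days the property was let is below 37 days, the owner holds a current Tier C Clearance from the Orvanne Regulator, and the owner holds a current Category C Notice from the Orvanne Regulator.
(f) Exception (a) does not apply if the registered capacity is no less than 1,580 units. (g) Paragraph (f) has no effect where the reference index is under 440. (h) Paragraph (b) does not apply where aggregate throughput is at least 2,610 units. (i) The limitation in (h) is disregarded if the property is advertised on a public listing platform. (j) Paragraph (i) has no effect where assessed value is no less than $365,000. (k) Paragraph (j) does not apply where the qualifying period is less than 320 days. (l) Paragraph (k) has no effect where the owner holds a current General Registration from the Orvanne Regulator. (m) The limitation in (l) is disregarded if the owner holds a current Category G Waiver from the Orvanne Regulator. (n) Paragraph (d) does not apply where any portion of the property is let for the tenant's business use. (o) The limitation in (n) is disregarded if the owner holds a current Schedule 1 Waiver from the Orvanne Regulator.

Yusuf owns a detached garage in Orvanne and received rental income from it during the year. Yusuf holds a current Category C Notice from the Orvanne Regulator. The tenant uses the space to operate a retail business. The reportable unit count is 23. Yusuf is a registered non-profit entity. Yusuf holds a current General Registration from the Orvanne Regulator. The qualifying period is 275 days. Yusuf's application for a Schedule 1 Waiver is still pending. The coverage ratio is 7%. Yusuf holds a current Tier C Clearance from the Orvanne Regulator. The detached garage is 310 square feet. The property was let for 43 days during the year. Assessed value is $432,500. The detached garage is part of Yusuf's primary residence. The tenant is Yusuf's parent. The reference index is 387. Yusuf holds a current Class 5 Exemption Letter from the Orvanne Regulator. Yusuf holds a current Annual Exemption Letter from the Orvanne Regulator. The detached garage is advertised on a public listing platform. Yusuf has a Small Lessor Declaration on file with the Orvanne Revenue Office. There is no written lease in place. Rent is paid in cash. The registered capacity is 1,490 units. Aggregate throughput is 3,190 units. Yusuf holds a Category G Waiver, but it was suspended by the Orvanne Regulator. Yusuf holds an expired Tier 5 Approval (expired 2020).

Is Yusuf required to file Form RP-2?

Exception (a) fails — the Tier 5 Approval is not current.
All of (b)'s requirements are met (Yusuf is a registered non-profit; there is no written lease; the reportable unit count is 23, under the 27 limit). Turning to paragraphs (h)–(m): (h) is triggered — aggregate throughput is 3,190 units, meeting the 2,610 units threshold. (i) is engaged (the property is publicly advertised), but is overridden by (j): (j) operates — assessed value is $432,500, meeting the $365,000 threshold. (k) would limit (j) — the qualifying period is 275 days, less than the 320 days limit — but (l) sets (k) aside: (l) is engaged — a current General Registration is held. (m) is not triggered (no current Category G Waiver is held), so (l) stands. (b) is therefore removed.
Exception (c) requires that rent is paid in kind rather than in cash; but rent is paid in cash, so (c) is unavailable.
Exception (d) is satisfied on its face — the tenant is an immediate family member; a current Annual Exemption Letter is held. But: (n) is engaged — the space is let for business use. (o) is not engaged (no current Schedule 1 Waiver is held), so (n) stands. Exception (d) does not apply.
Exception (e) does not apply: the number of days the property was let is 43 days, not below 37 days.
No exception is made out. Yusuf falls within the general rule.

Yes — Yusuf must file Form RP-2.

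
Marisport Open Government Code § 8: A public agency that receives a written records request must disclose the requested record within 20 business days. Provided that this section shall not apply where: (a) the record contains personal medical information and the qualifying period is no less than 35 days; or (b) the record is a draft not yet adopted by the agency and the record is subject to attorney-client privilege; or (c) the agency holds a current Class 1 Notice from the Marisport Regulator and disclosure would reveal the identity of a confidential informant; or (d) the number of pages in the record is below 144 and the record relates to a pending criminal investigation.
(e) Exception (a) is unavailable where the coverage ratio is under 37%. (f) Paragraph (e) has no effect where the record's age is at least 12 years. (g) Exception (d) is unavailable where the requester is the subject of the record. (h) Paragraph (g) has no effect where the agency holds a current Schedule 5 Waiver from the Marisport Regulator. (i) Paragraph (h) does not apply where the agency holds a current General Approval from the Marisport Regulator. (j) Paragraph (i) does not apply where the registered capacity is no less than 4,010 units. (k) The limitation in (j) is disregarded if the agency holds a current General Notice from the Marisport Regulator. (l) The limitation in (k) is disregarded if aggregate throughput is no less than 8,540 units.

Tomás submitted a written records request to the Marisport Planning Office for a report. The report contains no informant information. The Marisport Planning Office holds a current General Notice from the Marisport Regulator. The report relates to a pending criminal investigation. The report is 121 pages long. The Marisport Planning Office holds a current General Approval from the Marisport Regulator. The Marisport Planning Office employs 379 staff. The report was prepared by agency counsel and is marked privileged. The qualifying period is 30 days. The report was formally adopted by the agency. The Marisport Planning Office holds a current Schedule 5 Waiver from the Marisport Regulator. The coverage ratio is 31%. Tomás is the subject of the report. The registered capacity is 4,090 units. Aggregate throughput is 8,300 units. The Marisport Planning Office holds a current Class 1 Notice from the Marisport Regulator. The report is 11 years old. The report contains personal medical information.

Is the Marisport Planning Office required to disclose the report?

Exception (a) requires that the qualifying period is no less than 35 days; but the qualifying period is 30 days, short of 35 days, so (a) is unavailable.
Exception (b) does not apply: the report has been formally adopted.
Exception (c) requires that disclosure would reveal the identity of a confidential informant; but the report contains no informant information, so (c) is unavailable.
Exception (d) is satisfied on its face — the number of pages in the record is 121, below the 144 limit; the report relates to a pending investigation. Turning to paragraphs (g)–(l): (g) operates against (d): Tomás is the subject of the report. (h) would limit (g) — a current Schedule 5 Waiver is held — but (i) sets (h) aside: (i) operates against (h): a current General Approval is held. (j) operates (the registered capacity is 4,090 units, meeting the 4,010 units threshold), but is itself disapplied by (k): (k) is triggered — a current General Notice is held. (l) is not engaged (aggregate throughput is 8,300 units, short of 8,540 units), so (k) stands. Exception (d) does not apply.
None of the exceptions is available; § 8 applies in full.

Yes — the Marisport Planning Office must disclose the report.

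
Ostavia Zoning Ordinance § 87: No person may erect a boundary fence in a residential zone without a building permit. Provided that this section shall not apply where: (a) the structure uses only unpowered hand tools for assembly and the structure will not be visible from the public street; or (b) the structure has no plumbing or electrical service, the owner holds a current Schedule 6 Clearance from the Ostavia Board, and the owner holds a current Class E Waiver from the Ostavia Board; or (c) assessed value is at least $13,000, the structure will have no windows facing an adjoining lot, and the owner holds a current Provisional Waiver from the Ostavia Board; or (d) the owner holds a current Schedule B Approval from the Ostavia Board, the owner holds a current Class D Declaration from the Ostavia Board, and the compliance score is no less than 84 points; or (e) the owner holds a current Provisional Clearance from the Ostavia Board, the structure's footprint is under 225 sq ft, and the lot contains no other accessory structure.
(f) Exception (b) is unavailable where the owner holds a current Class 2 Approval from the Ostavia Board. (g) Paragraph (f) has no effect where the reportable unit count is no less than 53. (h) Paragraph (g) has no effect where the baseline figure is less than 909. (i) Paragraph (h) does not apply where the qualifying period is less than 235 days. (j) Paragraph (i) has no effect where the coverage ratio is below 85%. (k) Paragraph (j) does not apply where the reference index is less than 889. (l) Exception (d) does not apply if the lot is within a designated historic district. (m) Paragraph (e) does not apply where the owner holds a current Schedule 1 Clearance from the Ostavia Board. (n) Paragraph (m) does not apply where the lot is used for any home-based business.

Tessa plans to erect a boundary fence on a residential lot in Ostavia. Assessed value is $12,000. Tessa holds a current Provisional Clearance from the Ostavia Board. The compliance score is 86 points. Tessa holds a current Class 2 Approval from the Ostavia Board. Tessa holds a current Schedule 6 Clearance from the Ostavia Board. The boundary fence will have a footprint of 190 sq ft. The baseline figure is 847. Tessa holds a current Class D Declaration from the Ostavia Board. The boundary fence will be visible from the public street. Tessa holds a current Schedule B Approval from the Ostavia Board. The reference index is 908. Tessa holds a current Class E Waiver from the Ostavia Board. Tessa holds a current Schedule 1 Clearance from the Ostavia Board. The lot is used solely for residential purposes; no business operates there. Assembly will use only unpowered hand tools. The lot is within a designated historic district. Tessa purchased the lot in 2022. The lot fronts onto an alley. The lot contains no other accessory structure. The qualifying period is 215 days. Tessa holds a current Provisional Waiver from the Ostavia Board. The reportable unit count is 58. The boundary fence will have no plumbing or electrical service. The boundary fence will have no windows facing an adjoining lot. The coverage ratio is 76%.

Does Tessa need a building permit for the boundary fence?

Yes — Tessa must obtain a building permit.

Exception (a) fails — the structure will be visible from the street.
Exception (b): there is no plumbing or electrical service; a current Schedule 6 Clearance is held; a current Class E Waiver is held — every condition holds. Turning to paragraphs (f)–(k): (f) is triggered — a current Class 2 Approval is held. (g) operates (the reportable unit count is 58, meeting the 53 threshold), but is itself disapplied by (h): (h) is engaged — the baseline figure is 847, less than the 909 limit. (i) operates (the qualifying period is 215 days, less than the 235 days limit), but is overridden by (j): (j) operates against (i): the coverage ratio is 76%, below the 85% limit. (k), which would lift (j), is inapplicable — the reference index is 908, not less than 889. So (b) is unavailable.
Exception (c) does not apply: assessed value is $12,000, short of $13,000.
All of (d)'s requirements are met (a current Schedule B Approval is held; a current Class D Declaration is held; the compliance score is 86 points, meeting the 84 points threshold). Turning to paragraph (l): (l) applies — the lot is in a historic district. Exception (d) does not apply.
Exception (e): a current Provisional Clearance is held; the structure's footprint is 190 sq ft, under the 225 sq ft limit; the lot has no other accessory structure — every condition holds. Turning to paragraphs (m)–(n): (m) is engaged — a current Schedule 1 Clearance is held. (n) does not operate here (the lot is solely residential), so (m) stands. (e) is therefore removed.
No exception displaces § 87.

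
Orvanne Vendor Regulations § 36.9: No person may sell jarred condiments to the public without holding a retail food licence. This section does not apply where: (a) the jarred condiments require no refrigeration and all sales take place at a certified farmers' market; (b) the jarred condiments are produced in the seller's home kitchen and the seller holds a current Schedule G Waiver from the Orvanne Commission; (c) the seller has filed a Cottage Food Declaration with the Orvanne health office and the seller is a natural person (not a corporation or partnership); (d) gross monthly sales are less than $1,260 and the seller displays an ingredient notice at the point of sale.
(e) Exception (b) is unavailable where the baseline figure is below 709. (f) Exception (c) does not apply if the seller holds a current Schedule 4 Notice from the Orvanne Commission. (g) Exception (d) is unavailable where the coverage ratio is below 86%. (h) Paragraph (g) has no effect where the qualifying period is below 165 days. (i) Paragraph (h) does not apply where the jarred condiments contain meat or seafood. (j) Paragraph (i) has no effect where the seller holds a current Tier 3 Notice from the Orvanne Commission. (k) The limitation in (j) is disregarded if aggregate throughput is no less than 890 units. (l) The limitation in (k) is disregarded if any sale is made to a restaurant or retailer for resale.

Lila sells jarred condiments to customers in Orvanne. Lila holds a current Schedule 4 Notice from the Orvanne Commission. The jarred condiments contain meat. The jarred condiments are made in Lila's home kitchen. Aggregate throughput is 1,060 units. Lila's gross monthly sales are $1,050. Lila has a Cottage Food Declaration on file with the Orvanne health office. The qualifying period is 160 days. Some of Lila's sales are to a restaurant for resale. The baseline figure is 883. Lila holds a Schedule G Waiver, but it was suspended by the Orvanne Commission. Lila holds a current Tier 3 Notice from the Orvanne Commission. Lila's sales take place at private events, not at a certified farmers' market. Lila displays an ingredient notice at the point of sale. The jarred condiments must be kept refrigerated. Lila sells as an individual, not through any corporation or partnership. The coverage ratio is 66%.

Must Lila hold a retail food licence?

No — exception (d) applies; Lila is not required to hold a retail food licence.

Exception (a) does not apply: the jarred condiments require refrigeration.
Exception (b) does not apply: no current Schedule G Waiver is held.
Exception (c) is satisfied on its face — a Cottage Food Declaration is on file; the seller is a natural person. But applying paragraph (f): (f) operates against (c): a current Schedule 4 Notice is held. (c) is therefore removed.
Exception (d)'s conditions are all satisfied: gross monthly sales are $1,050, less than the $1,260 limit; an ingredient notice is displayed. Applying paragraphs (g)–(l): (g) would limit (d) — the coverage ratio is 66%, below the 86% limit — but (h) sets (g) aside: (h) operates against (g): the qualifying period is 160 days, below the 165 days limit. (i) is engaged (the jarred condiments contain meat), but is overridden by (j): (j) is triggered — a current Tier 3 Notice is held. (k) is triggered (aggregate throughput is 1,060 units, meeting the 890 units threshold), but is itself disapplied by (l): (l) operates against (k): some sales are to a restaurant for resale. So (d) applies.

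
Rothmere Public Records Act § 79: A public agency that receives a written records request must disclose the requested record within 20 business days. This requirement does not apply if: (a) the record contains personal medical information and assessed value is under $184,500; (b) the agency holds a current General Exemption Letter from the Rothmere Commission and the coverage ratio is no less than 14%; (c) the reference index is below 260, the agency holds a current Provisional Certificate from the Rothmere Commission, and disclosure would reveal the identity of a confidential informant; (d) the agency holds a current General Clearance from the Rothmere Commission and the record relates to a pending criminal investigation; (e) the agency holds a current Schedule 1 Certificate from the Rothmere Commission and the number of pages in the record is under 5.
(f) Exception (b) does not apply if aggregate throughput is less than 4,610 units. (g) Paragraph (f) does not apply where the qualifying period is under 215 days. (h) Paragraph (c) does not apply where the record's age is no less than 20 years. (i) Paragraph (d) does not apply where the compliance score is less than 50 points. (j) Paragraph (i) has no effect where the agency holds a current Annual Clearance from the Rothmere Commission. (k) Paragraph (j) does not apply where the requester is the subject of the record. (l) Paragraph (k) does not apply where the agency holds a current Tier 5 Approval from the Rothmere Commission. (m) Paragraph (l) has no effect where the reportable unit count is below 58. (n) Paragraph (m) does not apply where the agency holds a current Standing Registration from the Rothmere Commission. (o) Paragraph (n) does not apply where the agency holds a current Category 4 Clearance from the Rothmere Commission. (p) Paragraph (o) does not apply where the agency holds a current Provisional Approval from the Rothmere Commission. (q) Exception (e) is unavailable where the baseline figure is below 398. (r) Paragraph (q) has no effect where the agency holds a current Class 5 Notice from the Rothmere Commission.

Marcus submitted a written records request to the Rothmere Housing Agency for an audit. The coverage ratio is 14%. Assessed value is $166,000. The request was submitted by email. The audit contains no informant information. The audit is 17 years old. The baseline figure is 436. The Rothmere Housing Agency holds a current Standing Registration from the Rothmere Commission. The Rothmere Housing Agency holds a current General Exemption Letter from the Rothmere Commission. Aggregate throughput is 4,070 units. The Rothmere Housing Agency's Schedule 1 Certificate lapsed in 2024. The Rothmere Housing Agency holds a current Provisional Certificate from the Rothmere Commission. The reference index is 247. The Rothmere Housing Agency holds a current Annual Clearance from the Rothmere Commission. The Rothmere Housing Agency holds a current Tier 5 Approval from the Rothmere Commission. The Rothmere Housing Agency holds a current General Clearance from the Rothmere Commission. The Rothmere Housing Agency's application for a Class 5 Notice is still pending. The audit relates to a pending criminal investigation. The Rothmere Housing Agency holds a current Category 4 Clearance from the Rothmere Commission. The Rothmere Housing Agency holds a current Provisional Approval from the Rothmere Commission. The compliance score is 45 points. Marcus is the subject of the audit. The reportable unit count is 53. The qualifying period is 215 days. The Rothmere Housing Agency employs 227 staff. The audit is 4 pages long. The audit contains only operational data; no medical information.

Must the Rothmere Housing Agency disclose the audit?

No — exception (d) applies; the Rothmere Housing Agency is not required to disclose the audit.

Exception (a) fails — the audit contains only operational data.
All of (b)'s requirements are met (a current General Exemption Letter is held; the coverage ratio is 14%, meeting the 14% threshold). Turning to paragraphs (f)–(g): (f) operates against (b): aggregate throughput is 4,070 units, less than the 4,610 units limit. (g) is not triggered (the qualifying period is 215 days, not under 215 days), so (f) stands. (b) is therefore removed.
Exception (c) fails — the audit contains no informant information.
Exception (d) is satisfied on its face — a current General Clearance is held; the audit relates to a pending investigation. Considering the limiting provisions: (i) is engaged (the compliance score is 45 points, less than the 50 points limit), but is itself disapplied by (j): (j) operates — a current Annual Clearance is held. (k) would limit (j) — Marcus is the subject of the audit — but (l) sets (k) aside: (l) applies — a current Tier 5 Approval is held. (m) would limit (l) — the reportable unit count is 53, below the 58 limit — but (n) sets (m) aside: (n) operates against (m): a current Standing Registration is held. (o) is engaged (a current Category 4 Clearance is held), but yields to (p): (p) operates against (o): a current Provisional Approval is held. So (d) applies.
Exception (e) requires that the agency holds a current Schedule 1 Certificate from the Rothmere Commission; but there is no Schedule 1 Certificate in force, so (e) is unavailable.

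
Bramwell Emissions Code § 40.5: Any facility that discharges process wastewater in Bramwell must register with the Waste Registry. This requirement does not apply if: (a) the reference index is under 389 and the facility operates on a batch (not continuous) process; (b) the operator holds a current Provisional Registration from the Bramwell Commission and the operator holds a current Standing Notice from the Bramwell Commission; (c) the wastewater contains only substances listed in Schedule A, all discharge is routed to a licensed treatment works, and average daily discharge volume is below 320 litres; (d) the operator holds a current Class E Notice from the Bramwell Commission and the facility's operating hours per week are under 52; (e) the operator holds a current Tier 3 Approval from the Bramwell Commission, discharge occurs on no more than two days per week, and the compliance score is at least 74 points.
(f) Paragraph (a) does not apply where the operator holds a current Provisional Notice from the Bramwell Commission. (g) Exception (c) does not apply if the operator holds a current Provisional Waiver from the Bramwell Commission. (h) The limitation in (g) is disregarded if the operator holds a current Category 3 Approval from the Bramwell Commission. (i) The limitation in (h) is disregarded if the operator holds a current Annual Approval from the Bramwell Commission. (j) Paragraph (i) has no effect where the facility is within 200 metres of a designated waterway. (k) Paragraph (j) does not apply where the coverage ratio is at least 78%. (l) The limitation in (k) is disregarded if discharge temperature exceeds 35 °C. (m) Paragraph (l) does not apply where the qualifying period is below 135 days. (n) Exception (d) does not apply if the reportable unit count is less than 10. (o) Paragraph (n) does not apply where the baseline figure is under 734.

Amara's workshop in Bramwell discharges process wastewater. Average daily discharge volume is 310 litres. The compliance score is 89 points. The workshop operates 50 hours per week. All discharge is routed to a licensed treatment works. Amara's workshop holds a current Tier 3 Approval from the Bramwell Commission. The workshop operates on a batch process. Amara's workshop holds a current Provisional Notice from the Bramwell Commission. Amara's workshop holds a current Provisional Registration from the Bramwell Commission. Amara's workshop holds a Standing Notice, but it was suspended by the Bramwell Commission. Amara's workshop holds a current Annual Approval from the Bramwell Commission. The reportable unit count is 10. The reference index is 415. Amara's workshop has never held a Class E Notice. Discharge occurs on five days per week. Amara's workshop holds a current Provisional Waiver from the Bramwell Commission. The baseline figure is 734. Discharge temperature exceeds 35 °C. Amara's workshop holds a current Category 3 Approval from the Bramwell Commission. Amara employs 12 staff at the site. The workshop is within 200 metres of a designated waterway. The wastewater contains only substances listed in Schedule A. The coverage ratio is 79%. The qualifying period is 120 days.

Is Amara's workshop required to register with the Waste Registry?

Exception (a) does not apply: the reference index is 415, not under 389.
Exception (b) requires that the operator holds a current Standing Notice from the Bramwell Commission; but no current Standing Notice is held, so (b) is unavailable.
Exception (c) is satisfied on its face — the wastewater is Schedule-A-only; discharge is routed to a licensed treatment works; average daily discharge volume is 310 litres, below the 320 litres limit. But applying paragraphs (g)–(m): (g) operates against (c): a current Provisional Waiver is held. (h) would limit (g) — a current Category 3 Approval is held — but (i) sets (h) aside: (i) operates — a current Annual Approval is held. (j) is engaged (the workshop is within 200 m of a designated waterway), but yields to (k): (k) operates against (j): the coverage ratio is 79%, meeting the 78% threshold. (l) would limit (k) — discharge temperature exceeds 35 °C — but (m) sets (l) aside: (m) operates against (l): the qualifying period is 120 days, below the 135 days limit. Exception (c) does not apply.
Exception (d) requires that the operator holds a current Class E Notice from the Bramwell Commission; but the Class E Notice is not current, so (d) is unavailable.
Exception (e) requires that discharge occurs on no more than two days per week; but discharge occurs on five days per week, so (e) is unavailable.
None of the exceptions is available; § 40.5 applies in full.

Yes — Amara's workshop must register with the Waste Registry.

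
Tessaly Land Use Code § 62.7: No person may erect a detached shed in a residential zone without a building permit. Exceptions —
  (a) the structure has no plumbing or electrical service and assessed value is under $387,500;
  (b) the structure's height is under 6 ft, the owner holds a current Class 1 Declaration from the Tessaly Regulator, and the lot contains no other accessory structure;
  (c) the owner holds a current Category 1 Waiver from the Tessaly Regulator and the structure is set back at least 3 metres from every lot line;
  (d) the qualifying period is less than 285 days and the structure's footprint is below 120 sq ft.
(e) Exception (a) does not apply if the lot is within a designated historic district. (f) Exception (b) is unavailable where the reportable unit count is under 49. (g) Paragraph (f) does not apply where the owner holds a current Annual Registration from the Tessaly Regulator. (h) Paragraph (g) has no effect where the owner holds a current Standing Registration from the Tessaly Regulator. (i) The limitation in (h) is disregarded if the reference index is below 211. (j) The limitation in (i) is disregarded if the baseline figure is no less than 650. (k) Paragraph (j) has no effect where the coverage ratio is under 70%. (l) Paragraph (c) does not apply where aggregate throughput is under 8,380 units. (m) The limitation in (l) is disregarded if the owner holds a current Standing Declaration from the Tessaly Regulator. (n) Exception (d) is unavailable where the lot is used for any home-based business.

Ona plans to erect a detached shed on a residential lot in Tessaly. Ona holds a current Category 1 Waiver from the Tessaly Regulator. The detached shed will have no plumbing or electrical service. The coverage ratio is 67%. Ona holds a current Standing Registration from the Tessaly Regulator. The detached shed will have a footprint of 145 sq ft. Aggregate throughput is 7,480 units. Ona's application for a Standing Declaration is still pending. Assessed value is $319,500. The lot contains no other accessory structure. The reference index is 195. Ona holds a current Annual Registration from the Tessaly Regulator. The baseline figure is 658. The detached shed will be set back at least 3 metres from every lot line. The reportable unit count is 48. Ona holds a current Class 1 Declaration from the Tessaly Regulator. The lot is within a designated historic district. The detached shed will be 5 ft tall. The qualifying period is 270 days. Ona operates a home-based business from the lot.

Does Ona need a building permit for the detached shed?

No — exception (b) applies; Ona does not need a building permit.

Exception (a) is satisfied on its face — there is no plumbing or electrical service; assessed value is $319,500, under the $387,500 limit. But applying paragraph (e): (e) is engaged — the lot is in a historic district. Exception (a) does not apply.
Exception (b) is satisfied on its face — the structure's height is 5 ft, under the 6 ft limit; a current Class 1 Declaration is held; the lot has no other accessory structure. Considering the limiting provisions: (f) applies (the reportable unit count is 48, under the 49 limit), but is displaced by (g): (g) operates against (f): a current Annual Registration is held. (h) is engaged (a current Standing Registration is held), but is overridden by (i): (i) applies — the reference index is 195, below the 211 limit. (j) would limit (i) — the baseline figure is 658, meeting the 650 threshold — but (k) sets (j) aside: (k) is engaged — the coverage ratio is 67%, under the 70% limit. (b) remains available.
All of (c)'s requirements are met (a current Category 1 Waiver is held; the setback is at least 3 m on every side). Turning to paragraphs (l)–(m): (l) is engaged — aggregate throughput is 7,480 units, under the 8,380 units limit. (m), which would lift (l), is not triggered — the Standing Declaration is not current. Exception (c) does not apply.
Exception (d) does not apply: the structure's footprint is 145 sq ft, not below 120 sq ft.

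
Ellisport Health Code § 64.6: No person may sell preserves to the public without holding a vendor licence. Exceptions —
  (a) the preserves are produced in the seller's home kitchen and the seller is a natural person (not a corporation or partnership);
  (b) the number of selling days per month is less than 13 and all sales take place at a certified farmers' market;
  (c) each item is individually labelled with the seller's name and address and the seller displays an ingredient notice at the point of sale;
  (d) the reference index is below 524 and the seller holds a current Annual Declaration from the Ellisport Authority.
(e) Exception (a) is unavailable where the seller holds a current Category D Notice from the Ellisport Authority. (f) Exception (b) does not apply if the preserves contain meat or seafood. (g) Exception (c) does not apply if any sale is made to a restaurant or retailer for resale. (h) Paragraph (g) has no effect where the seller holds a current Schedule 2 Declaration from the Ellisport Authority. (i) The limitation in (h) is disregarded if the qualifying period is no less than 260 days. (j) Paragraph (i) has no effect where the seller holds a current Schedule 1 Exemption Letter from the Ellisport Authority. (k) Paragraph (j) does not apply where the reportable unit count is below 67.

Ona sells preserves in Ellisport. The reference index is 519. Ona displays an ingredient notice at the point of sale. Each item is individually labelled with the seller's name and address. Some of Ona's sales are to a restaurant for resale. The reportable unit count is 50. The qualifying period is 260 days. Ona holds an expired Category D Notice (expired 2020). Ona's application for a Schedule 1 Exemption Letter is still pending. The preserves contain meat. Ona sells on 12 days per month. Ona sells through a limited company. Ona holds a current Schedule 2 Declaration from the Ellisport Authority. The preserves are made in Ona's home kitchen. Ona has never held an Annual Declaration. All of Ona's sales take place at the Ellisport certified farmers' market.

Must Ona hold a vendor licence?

Yes — Ona must hold a vendor licence.

Exception (a) does not apply: the seller operates through a limited company.
Exception (b) is satisfied on its face — the number of selling days per month is 12, less than the 13 limit; all sales are at a certified farmers' market. But: (f) applies — the preserves contain meat. Exception (b) does not apply.
Exception (c) is satisfied on its face — items are individually labelled; an ingredient notice is displayed. But: (g) is triggered — some sales are to a restaurant for resale. (h) applies (a current Schedule 2 Declaration is held), but yields to (i): (i) applies — the qualifying period is 260 days, meeting the 260 days threshold. (j) is not engaged (the Schedule 1 Exemption Letter is not current), so (i) stands. So (c) is unavailable.
Exception (d) fails — there is no Annual Declaration in force.
None of the exceptions is available; § 64.6 applies in full.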